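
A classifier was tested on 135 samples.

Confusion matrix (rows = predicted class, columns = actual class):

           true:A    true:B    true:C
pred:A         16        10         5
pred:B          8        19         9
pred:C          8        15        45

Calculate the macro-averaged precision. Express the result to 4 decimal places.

0.5686

Per-class precision (TP/(TP+FP)):
  A: TP=16, FP=10+5=15 → 16/31 = 0.51613
  B: TP=19, FP=8+9=17 → 19/36 = 0.52778
  C: TP=45, FP=8+15=23 → 45/68 = 0.66176
Macro-precision = mean = (0.51613 + 0.52778 + 0.66176) / 3 = 0.5686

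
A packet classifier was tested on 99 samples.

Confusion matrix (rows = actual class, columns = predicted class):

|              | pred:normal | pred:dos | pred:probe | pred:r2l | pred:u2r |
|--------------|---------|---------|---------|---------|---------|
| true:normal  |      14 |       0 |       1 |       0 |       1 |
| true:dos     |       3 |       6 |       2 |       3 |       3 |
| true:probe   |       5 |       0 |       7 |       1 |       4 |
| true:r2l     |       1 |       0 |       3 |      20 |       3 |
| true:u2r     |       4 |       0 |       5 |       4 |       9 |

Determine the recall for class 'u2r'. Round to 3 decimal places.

Treat 'u2r' as positive and all other classes as negative.
recall = TP/(TP+FN).
u2r: TP=9, FN=4+0+5+4=13 → 9/22 = 0.4091

0.409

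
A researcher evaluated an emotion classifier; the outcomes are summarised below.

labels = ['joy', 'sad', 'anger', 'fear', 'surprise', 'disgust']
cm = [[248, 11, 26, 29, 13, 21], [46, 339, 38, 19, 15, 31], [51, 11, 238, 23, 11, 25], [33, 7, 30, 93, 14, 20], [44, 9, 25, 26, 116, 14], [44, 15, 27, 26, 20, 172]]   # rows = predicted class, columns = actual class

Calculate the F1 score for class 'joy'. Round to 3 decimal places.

One-vs-rest for 'joy': TP = diagonal; FP = other classes predicted 'joy'; FN = 'joy' predicted as other.
F1 score = 2·TP/(2·TP+FP+FN).
joy: TP=248, FP=11+26+29+13+21=100, FN=46+51+33+44+44=218 → 496/814 = 0.6093

0.609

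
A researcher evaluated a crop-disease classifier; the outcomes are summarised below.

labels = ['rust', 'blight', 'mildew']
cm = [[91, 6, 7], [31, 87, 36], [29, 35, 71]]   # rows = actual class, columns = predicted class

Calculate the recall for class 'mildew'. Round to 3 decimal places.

0.526

One-vs-rest for 'mildew': TP = diagonal; FP = other classes predicted 'mildew'; FN = 'mildew' predicted as other.
recall = TP/(TP+FN).
mildew: TP=71, FN=29+35=64 → 71/135 = 0.5259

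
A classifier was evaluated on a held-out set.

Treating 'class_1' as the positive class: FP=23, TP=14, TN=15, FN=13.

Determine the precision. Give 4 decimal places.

0.3784

Precision = TP/(TP+FP) = 14/(14+23) = 14/37 = 0.3784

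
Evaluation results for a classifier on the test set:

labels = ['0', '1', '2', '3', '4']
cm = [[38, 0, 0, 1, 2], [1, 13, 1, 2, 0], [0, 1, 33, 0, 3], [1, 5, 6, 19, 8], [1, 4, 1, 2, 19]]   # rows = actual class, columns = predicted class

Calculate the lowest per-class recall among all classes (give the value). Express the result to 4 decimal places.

Per-class recall (TP/(TP+FN)):
  0: TP=38, FN=0+0+1+2=3 → 38/41 = 0.92683
  1: TP=13, FN=1+1+2+0=4 → 13/17 = 0.76471
  2: TP=33, FN=0+1+0+3=4 → 33/37 = 0.89189
  3: TP=19, FN=1+5+6+8=20 → 19/39 = 0.48718
  4: TP=19, FN=1+4+1+2=8 → 19/27 = 0.70370
Lowest is class '3' with recall = 0.4872.

0.4872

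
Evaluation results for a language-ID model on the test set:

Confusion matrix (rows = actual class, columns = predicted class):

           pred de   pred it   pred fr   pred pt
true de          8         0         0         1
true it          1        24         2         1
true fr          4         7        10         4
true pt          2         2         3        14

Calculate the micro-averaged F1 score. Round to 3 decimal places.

0.675

Micro-averaging pools counts across classes: ΣTP=56, ΣFP=27, ΣFN=27.
Micro-F1 score = 2·TP/(2·TP+FP+FN) on pooled counts = 0.675 (equals overall accuracy in single-label multiclass).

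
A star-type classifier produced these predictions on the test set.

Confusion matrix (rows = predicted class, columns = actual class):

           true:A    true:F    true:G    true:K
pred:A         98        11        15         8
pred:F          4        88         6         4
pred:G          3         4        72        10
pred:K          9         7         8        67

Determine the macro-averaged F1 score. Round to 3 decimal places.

0.782

Per-class F1 score (2·TP/(2·TP+FP+FN)):
  A: TP=98, FP=11+15+8=34, FN=4+3+9=16 → 196/246 = 0.7967
  F: TP=88, FP=4+6+4=14, FN=11+4+7=22 → 176/212 = 0.8302
  G: TP=72, FP=3+4+10=17, FN=15+6+8=29 → 144/190 = 0.7579
  K: TP=67, FP=9+7+8=24, FN=8+4+10=22 → 134/180 = 0.7444
Macro-F1 score = mean = (0.7967 + 0.8302 + 0.7579 + 0.7444) / 4 = 0.782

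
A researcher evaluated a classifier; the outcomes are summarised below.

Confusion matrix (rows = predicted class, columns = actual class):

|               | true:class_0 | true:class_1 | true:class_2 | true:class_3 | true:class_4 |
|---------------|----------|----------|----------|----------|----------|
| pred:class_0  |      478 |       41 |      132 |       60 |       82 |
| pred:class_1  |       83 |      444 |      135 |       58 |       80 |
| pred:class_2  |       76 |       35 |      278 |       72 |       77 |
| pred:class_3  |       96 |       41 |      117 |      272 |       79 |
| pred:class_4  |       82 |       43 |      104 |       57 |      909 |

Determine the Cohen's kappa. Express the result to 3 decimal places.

0.498

Observed agreement pₒ = trace/N = 2381/3931 = 0.6057
Expected agreement pₑ = Σ (rowᵢ·colᵢ)/N² = (815·793 + 604·800 + 766·538 + 519·605 + 1227·1195)/3931² = 0.2150
κ = (pₒ − pₑ)/(1 − pₑ) = (0.6057 − 0.2150)/(1 − 0.2150) = 0.498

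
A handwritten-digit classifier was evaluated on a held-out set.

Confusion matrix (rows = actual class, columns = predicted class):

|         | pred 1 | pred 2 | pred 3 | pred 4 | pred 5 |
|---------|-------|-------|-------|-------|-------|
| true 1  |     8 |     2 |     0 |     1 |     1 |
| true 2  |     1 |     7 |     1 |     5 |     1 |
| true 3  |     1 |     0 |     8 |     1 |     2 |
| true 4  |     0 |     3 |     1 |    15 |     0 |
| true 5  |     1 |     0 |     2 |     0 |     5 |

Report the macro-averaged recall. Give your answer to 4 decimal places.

Per-class recall (TP/(TP+FN)):
  1: TP=8, FN=2+0+1+1=4 → 8/12 = 0.66667
  2: TP=7, FN=1+1+5+1=8 → 7/15 = 0.46667
  3: TP=8, FN=1+0+1+2=4 → 8/12 = 0.66667
  4: TP=15, FN=0+3+1+0=4 → 15/19 = 0.78947
  5: TP=5, FN=1+0+2+0=3 → 5/8 = 0.62500
Macro-recall = mean = (0.66667 + 0.46667 + 0.66667 + 0.78947 + 0.62500) / 5 = 0.6429

0.6429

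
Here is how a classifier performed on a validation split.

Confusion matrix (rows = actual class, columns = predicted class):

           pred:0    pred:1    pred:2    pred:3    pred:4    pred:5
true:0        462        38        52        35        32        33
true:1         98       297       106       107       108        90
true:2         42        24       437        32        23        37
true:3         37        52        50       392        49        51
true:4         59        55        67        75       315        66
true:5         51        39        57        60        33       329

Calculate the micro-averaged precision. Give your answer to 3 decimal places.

0.574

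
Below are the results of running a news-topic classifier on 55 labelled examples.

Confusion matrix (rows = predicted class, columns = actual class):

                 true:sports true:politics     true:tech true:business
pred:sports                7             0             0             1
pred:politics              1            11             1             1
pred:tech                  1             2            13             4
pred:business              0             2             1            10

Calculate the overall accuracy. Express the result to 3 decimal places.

Accuracy = trace / total = (7+11+13+10=41) / 55 = 41/55 = 0.745

0.745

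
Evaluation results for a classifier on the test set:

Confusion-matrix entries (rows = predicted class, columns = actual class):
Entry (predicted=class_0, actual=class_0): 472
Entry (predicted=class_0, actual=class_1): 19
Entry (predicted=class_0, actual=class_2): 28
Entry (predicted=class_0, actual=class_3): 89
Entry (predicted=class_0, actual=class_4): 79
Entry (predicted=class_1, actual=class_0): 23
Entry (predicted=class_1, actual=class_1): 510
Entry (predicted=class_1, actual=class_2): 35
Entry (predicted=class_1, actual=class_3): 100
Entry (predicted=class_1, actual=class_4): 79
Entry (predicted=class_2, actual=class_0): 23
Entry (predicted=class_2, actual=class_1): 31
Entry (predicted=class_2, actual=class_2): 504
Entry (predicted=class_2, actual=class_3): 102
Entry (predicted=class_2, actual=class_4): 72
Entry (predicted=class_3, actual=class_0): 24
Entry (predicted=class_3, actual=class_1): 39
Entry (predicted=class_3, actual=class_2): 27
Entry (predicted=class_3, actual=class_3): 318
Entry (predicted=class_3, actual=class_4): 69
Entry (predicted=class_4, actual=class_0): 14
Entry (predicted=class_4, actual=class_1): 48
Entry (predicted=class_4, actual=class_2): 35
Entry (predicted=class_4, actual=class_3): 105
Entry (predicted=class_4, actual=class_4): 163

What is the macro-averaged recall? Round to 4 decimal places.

0.6473

Per-class recall (TP/(TP+FN)):
  class_0: TP=472, FN=23+23+24+14=84 → 472/556 = 0.84892
  class_1: TP=510, FN=19+31+39+48=137 → 510/647 = 0.78825
  class_2: TP=504, FN=28+35+27+35=125 → 504/629 = 0.80127
  class_3: TP=318, FN=89+100+102+105=396 → 318/714 = 0.44538
  class_4: TP=163, FN=79+79+72+69=299 → 163/462 = 0.35281
Macro-recall = mean = (0.84892 + 0.78825 + 0.80127 + 0.44538 + 0.35281) / 5 = 0.6473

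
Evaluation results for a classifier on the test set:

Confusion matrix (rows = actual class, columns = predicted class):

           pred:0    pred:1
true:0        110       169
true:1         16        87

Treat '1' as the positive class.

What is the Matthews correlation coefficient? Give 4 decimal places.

0.2255

MCC = (TP·TN − FP·FN) / √((TP+FP)(TP+FN)(TN+FP)(TN+FN))
Numerator = 87·110 − 169·16 = 6866
Denominator = √(256·103·279·126) = √926940672 = 30445.7004
MCC = 6866 / 30445.7004 = 0.2255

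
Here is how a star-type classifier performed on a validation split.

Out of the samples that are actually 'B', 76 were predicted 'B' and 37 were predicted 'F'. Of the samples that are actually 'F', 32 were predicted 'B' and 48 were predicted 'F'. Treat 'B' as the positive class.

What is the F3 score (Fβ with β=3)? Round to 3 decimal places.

Fβ = (1+β²)·TP / ((1+β²)·TP + β²·FN + FP), with β²=9
= 10·76 / (10·76 + 9·37 + 32) = 0.676

0.676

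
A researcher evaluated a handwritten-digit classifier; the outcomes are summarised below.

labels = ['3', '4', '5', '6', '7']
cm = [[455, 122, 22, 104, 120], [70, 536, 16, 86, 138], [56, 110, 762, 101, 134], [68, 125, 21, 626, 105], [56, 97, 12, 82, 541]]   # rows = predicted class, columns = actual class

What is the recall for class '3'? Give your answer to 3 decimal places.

0.645

recall = TP/(TP+FN).
3: TP=455, FN=70+56+68+56=250 → 455/705 = 0.6454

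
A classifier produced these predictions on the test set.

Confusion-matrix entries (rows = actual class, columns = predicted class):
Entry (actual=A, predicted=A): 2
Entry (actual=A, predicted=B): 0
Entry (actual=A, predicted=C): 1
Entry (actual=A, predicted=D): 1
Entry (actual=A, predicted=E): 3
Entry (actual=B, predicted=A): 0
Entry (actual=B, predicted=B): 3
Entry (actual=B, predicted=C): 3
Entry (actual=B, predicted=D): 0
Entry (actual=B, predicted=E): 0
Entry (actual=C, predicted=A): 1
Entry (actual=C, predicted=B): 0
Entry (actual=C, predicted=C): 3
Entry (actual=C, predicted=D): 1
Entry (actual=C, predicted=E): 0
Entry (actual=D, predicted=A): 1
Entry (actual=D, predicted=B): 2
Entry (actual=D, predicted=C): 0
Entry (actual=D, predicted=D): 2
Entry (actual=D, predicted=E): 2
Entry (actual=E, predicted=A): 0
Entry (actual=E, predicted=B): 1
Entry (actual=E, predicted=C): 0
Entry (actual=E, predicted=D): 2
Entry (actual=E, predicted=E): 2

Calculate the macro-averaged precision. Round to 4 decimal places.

Per-class precision (TP/(TP+FP)):
  A: TP=2, FP=0+1+1+0=2 → 2/4 = 0.50000
  B: TP=3, FP=0+0+2+1=3 → 3/6 = 0.50000
  C: TP=3, FP=1+3+0+0=4 → 3/7 = 0.42857
  D: TP=2, FP=1+0+1+2=4 → 2/6 = 0.33333
  E: TP=2, FP=3+0+0+2=5 → 2/7 = 0.28571
Macro-precision = mean = (0.50000 + 0.50000 + 0.42857 + 0.33333 + 0.28571) / 5 = 0.4095

0.4095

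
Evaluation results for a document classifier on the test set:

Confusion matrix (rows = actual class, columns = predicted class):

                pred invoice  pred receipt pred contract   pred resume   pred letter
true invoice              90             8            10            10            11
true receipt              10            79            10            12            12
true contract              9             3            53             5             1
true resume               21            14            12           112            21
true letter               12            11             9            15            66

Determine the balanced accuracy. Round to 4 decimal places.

0.6585

Balanced accuracy = mean of per-class recall.
  invoice: recall = 90/129 = 0.69767
  receipt: recall = 79/123 = 0.64228
  contract: recall = 53/71 = 0.74648
  resume: recall = 112/180 = 0.62222
  letter: recall = 66/113 = 0.58407
Mean = (0.69767 + 0.64228 + 0.74648 + 0.62222 + 0.58407) / 5 = 0.6585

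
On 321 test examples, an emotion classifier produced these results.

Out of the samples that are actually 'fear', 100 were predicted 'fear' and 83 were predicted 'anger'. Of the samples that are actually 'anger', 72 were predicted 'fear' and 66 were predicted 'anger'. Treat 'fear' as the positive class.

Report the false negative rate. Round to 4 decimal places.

FNR = FN/(FN+TP) = 83/(83+100) = 0.4536

0.4536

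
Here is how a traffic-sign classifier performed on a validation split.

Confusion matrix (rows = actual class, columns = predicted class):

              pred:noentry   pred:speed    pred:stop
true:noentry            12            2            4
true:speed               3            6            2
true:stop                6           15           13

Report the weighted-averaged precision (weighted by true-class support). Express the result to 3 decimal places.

Per-class precision (TP/(TP+FP)):
  noentry: TP=12, FP=3+6=9 → 12/21 = 0.5714
  speed: TP=6, FP=2+15=17 → 6/23 = 0.2609
  stop: TP=13, FP=4+2=6 → 13/19 = 0.6842
Weighted-precision = Σ (supportᵢ/N)·precisionᵢ with N=63: (18/63)·0.5714 + (11/63)·0.2609 + (34/63)·0.6842 = 0.578

0.578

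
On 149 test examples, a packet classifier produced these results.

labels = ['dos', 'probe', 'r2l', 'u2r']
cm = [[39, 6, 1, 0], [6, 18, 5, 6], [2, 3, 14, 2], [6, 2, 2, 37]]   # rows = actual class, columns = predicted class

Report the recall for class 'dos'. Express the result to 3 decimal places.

recall = TP/(TP+FN).
dos: TP=39, FN=6+1+0=7 → 39/46 = 0.8478

0.848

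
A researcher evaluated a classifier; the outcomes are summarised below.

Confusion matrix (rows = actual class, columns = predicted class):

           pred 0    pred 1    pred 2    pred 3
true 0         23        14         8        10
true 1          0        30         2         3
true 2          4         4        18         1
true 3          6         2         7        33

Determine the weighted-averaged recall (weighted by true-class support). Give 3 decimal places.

Per-class recall (TP/(TP+FN)):
  0: TP=23, FN=14+8+10=32 → 23/55 = 0.4182
  1: TP=30, FN=0+2+3=5 → 30/35 = 0.8571
  2: TP=18, FN=4+4+1=9 → 18/27 = 0.6667
  3: TP=33, FN=6+2+7=15 → 33/48 = 0.6875
Weighted-recall = Σ (supportᵢ/N)·recallᵢ with N=165: (55/165)·0.4182 + (35/165)·0.8571 + (27/165)·0.6667 + (48/165)·0.6875 = 0.630

0.630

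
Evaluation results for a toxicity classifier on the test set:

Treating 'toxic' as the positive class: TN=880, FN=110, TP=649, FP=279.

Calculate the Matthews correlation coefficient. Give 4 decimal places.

MCC = (TP·TN − FP·FN) / √((TP+FP)(TP+FN)(TN+FP)(TN+FN))
Numerator = 649·880 − 279·110 = 540430
Denominator = √(928·759·1159·990) = √808180528320 = 898988.6141
MCC = 540430 / 898988.6141 = 0.6012

0.6012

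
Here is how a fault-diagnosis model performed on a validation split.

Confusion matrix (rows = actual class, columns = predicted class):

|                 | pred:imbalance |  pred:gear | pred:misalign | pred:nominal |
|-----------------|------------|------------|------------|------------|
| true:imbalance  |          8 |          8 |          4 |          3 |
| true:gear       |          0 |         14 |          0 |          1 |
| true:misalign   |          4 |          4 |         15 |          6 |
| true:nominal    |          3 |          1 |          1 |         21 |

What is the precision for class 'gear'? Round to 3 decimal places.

0.519

Treat 'gear' as positive and all other classes as negative.
precision = TP/(TP+FP).
gear: TP=14, FP=8+4+1=13 → 14/27 = 0.5185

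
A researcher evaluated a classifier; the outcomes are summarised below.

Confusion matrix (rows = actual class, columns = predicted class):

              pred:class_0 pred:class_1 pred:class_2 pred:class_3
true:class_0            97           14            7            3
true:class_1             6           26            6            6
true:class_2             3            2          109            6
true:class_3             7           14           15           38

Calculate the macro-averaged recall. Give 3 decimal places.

Per-class recall (TP/(TP+FN)):
  class_0: TP=97, FN=14+7+3=24 → 97/121 = 0.8017
  class_1: TP=26, FN=6+6+6=18 → 26/44 = 0.5909
  class_2: TP=109, FN=3+2+6=11 → 109/120 = 0.9083
  class_3: TP=38, FN=7+14+15=36 → 38/74 = 0.5135
Macro-recall = mean = (0.8017 + 0.5909 + 0.9083 + 0.5135) / 4 = 0.704

0.704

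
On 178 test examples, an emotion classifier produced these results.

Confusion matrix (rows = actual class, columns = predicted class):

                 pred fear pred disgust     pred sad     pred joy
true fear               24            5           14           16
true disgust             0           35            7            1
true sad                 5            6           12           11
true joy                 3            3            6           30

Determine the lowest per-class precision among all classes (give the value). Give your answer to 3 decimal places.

0.308

Per-class precision (TP/(TP+FP)):
  fear: TP=24, FP=0+5+3=8 → 24/32 = 0.7500
  disgust: TP=35, FP=5+6+3=14 → 35/49 = 0.7143
  sad: TP=12, FP=14+7+6=27 → 12/39 = 0.3077
  joy: TP=30, FP=16+1+11=28 → 30/58 = 0.5172
Lowest is class 'sad' with precision = 0.308.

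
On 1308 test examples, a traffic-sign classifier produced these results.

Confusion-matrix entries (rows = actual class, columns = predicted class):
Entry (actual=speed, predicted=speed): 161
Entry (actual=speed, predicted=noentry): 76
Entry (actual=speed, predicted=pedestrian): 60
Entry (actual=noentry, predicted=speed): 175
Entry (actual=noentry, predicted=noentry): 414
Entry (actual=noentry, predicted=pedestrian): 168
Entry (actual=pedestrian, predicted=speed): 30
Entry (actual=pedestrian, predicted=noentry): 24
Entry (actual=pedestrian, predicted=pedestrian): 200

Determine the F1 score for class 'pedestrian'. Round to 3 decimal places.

Treat 'pedestrian' as positive and all other classes as negative.
F1 score = 2·TP/(2·TP+FP+FN).
pedestrian: TP=200, FP=60+168=228, FN=30+24=54 → 400/682 = 0.5865

0.587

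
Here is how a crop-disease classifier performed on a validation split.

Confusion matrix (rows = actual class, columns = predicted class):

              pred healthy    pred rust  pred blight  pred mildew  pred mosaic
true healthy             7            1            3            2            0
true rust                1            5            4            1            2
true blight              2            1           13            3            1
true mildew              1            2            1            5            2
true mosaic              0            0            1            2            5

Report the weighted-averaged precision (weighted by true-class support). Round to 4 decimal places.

Per-class precision (TP/(TP+FP)):
  healthy: TP=7, FP=1+2+1+0=4 → 7/11 = 0.63636
  rust: TP=5, FP=1+1+2+0=4 → 5/9 = 0.55556
  blight: TP=13, FP=3+4+1+1=9 → 13/22 = 0.59091
  mildew: TP=5, FP=2+1+3+2=8 → 5/13 = 0.38462
  mosaic: TP=5, FP=0+2+1+2=5 → 5/10 = 0.50000
Weighted-precision = Σ (supportᵢ/N)·precisionᵢ with N=65: (13/65)·0.63636 + (13/65)·0.55556 + (20/65)·0.59091 + (11/65)·0.38462 + (8/65)·0.50000 = 0.5468

0.5468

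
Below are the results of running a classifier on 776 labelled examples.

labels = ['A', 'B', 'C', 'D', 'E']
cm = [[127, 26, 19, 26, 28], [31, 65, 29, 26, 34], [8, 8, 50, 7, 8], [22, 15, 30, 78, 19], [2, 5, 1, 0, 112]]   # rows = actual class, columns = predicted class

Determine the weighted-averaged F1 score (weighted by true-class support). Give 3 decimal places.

0.547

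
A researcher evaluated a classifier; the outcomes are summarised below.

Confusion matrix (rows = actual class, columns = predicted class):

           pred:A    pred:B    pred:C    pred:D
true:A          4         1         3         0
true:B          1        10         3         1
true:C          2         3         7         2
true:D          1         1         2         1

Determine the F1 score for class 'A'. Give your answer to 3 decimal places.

Treat 'A' as positive and all other classes as negative.
F1 score = 2·TP/(2·TP+FP+FN).
A: TP=4, FP=1+2+1=4, FN=1+3+0=4 → 8/16 = 0.5000

0.500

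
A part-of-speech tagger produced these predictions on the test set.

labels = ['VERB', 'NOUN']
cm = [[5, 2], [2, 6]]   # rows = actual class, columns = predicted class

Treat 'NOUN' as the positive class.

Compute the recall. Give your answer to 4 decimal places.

0.7500

Recall = TP/(TP+FN) = 6/(6+2) = 6/8 = 0.7500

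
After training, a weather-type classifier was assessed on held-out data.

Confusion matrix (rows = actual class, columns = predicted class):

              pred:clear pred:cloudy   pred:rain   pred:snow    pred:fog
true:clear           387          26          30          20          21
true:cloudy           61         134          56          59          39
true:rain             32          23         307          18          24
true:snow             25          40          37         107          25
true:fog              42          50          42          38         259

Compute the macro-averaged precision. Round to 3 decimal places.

0.599

Per-class precision (TP/(TP+FP)):
  clear: TP=387, FP=61+32+25+42=160 → 387/547 = 0.7075
  cloudy: TP=134, FP=26+23+40+50=139 → 134/273 = 0.4908
  rain: TP=307, FP=30+56+37+42=165 → 307/472 = 0.6504
  snow: TP=107, FP=20+59+18+38=135 → 107/242 = 0.4421
  fog: TP=259, FP=21+39+24+25=109 → 259/368 = 0.7038
Macro-precision = mean = (0.7075 + 0.4908 + 0.6504 + 0.4421 + 0.7038) / 5 = 0.599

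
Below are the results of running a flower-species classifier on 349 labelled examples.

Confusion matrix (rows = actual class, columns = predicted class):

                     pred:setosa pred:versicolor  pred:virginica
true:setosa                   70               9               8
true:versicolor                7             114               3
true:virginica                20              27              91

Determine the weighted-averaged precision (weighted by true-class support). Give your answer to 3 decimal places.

0.803

Per-class precision (TP/(TP+FP)):
  setosa: TP=70, FP=7+20=27 → 70/97 = 0.7216
  versicolor: TP=114, FP=9+27=36 → 114/150 = 0.7600
  virginica: TP=91, FP=8+3=11 → 91/102 = 0.8922
Weighted-precision = Σ (supportᵢ/N)·precisionᵢ with N=349: (87/349)·0.7216 + (124/349)·0.7600 + (138/349)·0.8922 = 0.803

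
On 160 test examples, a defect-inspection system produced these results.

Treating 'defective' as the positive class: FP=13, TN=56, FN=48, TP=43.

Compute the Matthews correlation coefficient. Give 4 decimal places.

0.2950

MCC = (TP·TN − FP·FN) / √((TP+FP)(TP+FN)(TN+FP)(TN+FN))
Numerator = 43·56 − 13·48 = 1784
Denominator = √(56·91·69·104) = √36568896 = 6047.2222
MCC = 1784 / 6047.2222 = 0.2950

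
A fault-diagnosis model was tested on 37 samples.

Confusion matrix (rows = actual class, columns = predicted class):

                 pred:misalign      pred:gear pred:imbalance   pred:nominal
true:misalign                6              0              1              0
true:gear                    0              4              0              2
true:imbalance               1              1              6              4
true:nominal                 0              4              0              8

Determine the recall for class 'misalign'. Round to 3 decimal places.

Take TP from the diagonal, FP from the rest of the 'misalign' prediction marginal, FN from the rest of the 'misalign' actual marginal.
recall = TP/(TP+FN).
misalign: TP=6, FN=0+1+0=1 → 6/7 = 0.8571

0.857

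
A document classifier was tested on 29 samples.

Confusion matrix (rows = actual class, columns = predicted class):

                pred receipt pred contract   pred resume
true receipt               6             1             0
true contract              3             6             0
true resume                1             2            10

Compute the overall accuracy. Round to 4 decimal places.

Accuracy = trace / total = (6+6+10=22) / 29 = 22/29 = 0.7586

0.7586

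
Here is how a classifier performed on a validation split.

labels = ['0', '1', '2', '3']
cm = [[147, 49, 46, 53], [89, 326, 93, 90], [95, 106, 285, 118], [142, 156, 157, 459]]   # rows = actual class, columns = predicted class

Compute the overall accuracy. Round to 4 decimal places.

Accuracy = trace / total = (147+326+285+459=1217) / 2411 = 1217/2411 = 0.5048

0.5048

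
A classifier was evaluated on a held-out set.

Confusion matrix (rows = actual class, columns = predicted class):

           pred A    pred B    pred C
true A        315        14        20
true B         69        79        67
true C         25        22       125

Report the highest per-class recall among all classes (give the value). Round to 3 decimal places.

0.903

Per-class recall (TP/(TP+FN)):
  A: TP=315, FN=14+20=34 → 315/349 = 0.9026
  B: TP=79, FN=69+67=136 → 79/215 = 0.3674
  C: TP=125, FN=25+22=47 → 125/172 = 0.7267
Highest is class 'A' with recall = 0.903.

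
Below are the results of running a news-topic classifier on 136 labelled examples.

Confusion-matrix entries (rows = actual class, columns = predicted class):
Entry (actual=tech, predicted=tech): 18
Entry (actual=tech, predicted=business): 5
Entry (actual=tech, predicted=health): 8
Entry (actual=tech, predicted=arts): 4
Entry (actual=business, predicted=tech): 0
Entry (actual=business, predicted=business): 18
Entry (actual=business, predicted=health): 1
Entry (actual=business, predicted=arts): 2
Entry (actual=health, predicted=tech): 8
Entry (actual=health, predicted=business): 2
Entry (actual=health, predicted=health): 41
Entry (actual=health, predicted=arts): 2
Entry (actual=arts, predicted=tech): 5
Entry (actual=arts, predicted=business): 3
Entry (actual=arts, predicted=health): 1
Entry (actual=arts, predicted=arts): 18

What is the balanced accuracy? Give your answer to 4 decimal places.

Balanced accuracy = mean of per-class recall.
  tech: recall = 18/35 = 0.51429
  business: recall = 18/21 = 0.85714
  health: recall = 41/53 = 0.77358
  arts: recall = 18/27 = 0.66667
Mean = (0.51429 + 0.85714 + 0.77358 + 0.66667) / 4 = 0.7029

0.7029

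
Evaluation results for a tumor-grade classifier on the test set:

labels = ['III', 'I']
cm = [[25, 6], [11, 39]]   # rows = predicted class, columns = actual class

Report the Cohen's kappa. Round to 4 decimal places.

Observed agreement pₒ = trace/N = 64/81 = 0.79012
Expected agreement pₑ = Σ (rowᵢ·colᵢ)/N² = (36·31 + 45·50)/81² = 0.51303
κ = (pₒ − pₑ)/(1 − pₑ) = (0.79012 − 0.51303)/(1 − 0.51303) = 0.5690

0.5690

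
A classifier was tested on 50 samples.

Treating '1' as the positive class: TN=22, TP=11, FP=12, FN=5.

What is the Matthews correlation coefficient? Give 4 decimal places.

0.3131

MCC = (TP·TN − FP·FN) / √((TP+FP)(TP+FN)(TN+FP)(TN+FN))
Numerator = 11·22 − 12·5 = 182
Denominator = √(23·16·34·27) = √337824 = 581.2263
MCC = 182 / 581.2263 = 0.3131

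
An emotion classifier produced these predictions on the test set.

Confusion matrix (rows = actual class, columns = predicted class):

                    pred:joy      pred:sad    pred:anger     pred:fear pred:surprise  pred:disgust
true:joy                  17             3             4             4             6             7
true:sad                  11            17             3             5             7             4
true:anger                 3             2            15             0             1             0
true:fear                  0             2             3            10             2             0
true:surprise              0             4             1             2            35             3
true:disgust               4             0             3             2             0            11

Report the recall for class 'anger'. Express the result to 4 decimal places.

One-vs-rest for 'anger': TP = diagonal; FP = other classes predicted 'anger'; FN = 'anger' predicted as other.
recall = TP/(TP+FN).
anger: TP=15, FN=3+2+0+1+0=6 → 15/21 = 0.71429

0.7143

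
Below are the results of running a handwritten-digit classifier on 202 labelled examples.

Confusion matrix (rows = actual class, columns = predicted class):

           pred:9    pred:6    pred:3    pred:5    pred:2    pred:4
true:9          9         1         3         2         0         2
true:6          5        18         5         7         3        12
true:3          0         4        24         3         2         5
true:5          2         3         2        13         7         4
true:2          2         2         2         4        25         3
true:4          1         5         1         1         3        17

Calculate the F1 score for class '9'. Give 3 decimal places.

Treat '9' as positive and all other classes as negative.
F1 score = 2·TP/(2·TP+FP+FN).
9: TP=9, FP=5+0+2+2+1=10, FN=1+3+2+0+2=8 → 18/36 = 0.5000

0.500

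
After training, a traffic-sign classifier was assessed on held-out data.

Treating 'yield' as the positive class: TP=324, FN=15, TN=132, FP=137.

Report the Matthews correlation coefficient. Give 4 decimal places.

0.5179

MCC = (TP·TN − FP·FN) / √((TP+FP)(TP+FN)(TN+FP)(TN+FN))
Numerator = 324·132 − 137·15 = 40713
Denominator = √(461·339·269·147) = √6179740497 = 78611.3255
MCC = 40713 / 78611.3255 = 0.5179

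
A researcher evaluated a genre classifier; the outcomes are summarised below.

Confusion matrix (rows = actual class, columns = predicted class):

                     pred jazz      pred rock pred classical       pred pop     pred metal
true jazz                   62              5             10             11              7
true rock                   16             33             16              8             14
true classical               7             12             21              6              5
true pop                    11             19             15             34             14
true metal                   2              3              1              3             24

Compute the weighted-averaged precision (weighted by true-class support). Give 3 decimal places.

Per-class precision (TP/(TP+FP)):
  jazz: TP=62, FP=16+7+11+2=36 → 62/98 = 0.6327
  rock: TP=33, FP=5+12+19+3=39 → 33/72 = 0.4583
  classical: TP=21, FP=10+16+15+1=42 → 21/63 = 0.3333
  pop: TP=34, FP=11+8+6+3=28 → 34/62 = 0.5484
  metal: TP=24, FP=7+14+5+14=40 → 24/64 = 0.3750
Weighted-precision = Σ (supportᵢ/N)·precisionᵢ with N=359: (95/359)·0.6327 + (87/359)·0.4583 + (51/359)·0.3333 + (93/359)·0.5484 + (33/359)·0.3750 = 0.502

0.502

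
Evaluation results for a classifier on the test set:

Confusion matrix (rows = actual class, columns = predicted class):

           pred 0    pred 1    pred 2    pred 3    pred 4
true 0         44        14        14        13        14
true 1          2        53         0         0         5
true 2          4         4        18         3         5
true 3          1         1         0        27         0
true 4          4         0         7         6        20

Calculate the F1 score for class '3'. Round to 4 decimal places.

0.6923

Treat '3' as positive and all other classes as negative.
F1 score = 2·TP/(2·TP+FP+FN).
3: TP=27, FP=13+0+3+6=22, FN=1+1+0+0=2 → 54/78 = 0.69231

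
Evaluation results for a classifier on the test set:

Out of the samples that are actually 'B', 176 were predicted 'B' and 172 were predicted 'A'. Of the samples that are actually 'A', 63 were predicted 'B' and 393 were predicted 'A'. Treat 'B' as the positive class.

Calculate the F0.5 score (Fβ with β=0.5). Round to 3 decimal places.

0.675

Fβ = (1+β²)·TP / ((1+β²)·TP + β²·FN + FP), with β²=1/4
= 1.25·176 / (1.25·176 + 0.25·172 + 63) = 0.675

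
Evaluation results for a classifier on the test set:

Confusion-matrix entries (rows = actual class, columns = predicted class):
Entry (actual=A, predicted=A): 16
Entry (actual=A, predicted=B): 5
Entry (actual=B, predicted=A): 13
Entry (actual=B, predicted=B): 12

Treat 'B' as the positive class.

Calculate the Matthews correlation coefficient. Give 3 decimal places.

MCC = (TP·TN − FP·FN) / √((TP+FP)(TP+FN)(TN+FP)(TN+FN))
Numerator = 12·16 − 5·13 = 127
Denominator = √(17·25·21·29) = √258825 = 508.7485
MCC = 127 / 508.7485 = 0.250

0.250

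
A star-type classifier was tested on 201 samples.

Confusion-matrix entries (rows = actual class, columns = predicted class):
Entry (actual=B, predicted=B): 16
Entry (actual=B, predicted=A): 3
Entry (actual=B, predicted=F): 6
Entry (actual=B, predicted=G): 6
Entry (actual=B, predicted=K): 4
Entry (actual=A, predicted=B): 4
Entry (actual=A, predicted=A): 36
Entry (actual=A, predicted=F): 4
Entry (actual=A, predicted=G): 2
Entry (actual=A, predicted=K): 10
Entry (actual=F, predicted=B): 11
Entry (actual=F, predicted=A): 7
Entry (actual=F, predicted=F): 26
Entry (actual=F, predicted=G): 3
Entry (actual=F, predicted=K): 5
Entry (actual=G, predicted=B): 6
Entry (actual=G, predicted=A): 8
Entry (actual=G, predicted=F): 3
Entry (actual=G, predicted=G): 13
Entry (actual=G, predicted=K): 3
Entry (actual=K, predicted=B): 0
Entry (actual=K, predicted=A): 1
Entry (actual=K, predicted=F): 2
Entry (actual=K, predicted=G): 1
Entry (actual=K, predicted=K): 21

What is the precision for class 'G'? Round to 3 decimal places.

0.520

Treat 'G' as positive and all other classes as negative.
precision = TP/(TP+FP).
G: TP=13, FP=6+2+3+1=12 → 13/25 = 0.5200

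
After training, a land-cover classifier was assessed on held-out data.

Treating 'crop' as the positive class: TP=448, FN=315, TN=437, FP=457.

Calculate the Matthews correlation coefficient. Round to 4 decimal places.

MCC = (TP·TN − FP·FN) / √((TP+FP)(TP+FN)(TN+FP)(TN+FN))
Numerator = 448·437 − 457·315 = 51821
Denominator = √(905·763·894·752) = √464224948320 = 681340.5524
MCC = 51821 / 681340.5524 = 0.0761

0.0761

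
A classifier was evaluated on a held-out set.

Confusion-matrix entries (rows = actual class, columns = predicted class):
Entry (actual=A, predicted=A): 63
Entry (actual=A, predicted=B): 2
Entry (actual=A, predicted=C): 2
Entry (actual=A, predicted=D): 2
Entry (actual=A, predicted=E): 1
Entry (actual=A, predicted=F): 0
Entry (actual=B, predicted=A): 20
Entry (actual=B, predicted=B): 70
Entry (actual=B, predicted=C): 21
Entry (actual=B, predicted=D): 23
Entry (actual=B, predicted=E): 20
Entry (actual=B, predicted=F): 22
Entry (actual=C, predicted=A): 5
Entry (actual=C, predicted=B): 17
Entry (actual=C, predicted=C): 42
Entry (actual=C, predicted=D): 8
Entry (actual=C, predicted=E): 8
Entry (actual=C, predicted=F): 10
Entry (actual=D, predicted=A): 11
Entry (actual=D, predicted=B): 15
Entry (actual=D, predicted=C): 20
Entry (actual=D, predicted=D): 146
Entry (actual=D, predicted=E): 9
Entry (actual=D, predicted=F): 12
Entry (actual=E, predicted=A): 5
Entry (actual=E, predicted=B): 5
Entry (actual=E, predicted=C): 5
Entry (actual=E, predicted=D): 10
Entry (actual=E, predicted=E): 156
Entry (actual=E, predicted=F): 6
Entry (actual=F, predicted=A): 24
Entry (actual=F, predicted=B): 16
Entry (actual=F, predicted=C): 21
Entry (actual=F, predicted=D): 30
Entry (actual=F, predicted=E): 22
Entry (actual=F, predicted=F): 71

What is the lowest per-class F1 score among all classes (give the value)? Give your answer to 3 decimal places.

0.418

Per-class F1 score (2·TP/(2·TP+FP+FN)):
  A: TP=63, FP=20+5+11+5+24=65, FN=2+2+2+1+0=7 → 126/198 = 0.6364
  B: TP=70, FP=2+17+15+5+16=55, FN=20+21+23+20+22=106 → 140/301 = 0.4651
  C: TP=42, FP=2+21+20+5+21=69, FN=5+17+8+8+10=48 → 84/201 = 0.4179
  D: TP=146, FP=2+23+8+10+30=73, FN=11+15+20+9+12=67 → 292/432 = 0.6759
  E: TP=156, FP=1+20+8+9+22=60, FN=5+5+5+10+6=31 → 312/403 = 0.7742
  F: TP=71, FP=0+22+10+12+6=50, FN=24+16+21+30+22=113 → 142/305 = 0.4656
Lowest is class 'C' with F1 score = 0.418.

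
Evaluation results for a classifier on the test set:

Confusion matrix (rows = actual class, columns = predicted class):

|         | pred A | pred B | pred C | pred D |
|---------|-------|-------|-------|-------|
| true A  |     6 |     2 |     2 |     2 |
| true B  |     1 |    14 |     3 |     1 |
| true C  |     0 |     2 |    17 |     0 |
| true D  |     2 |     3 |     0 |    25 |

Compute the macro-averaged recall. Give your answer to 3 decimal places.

Per-class recall (TP/(TP+FN)):
  A: TP=6, FN=2+2+2=6 → 6/12 = 0.5000
  B: TP=14, FN=1+3+1=5 → 14/19 = 0.7368
  C: TP=17, FN=0+2+0=2 → 17/19 = 0.8947
  D: TP=25, FN=2+3+0=5 → 25/30 = 0.8333
Macro-recall = mean = (0.5000 + 0.7368 + 0.8947 + 0.8333) / 4 = 0.741

0.741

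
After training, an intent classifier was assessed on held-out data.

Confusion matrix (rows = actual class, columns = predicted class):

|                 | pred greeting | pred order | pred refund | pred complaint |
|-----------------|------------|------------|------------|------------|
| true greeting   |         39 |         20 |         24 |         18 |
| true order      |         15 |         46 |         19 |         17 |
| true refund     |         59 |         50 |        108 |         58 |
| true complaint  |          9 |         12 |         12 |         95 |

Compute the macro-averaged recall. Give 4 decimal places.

0.4988

Per-class recall (TP/(TP+FN)):
  greeting: TP=39, FN=20+24+18=62 → 39/101 = 0.38614
  order: TP=46, FN=15+19+17=51 → 46/97 = 0.47423
  refund: TP=108, FN=59+50+58=167 → 108/275 = 0.39273
  complaint: TP=95, FN=9+12+12=33 → 95/128 = 0.74219
Macro-recall = mean = (0.38614 + 0.47423 + 0.39273 + 0.74219) / 4 = 0.4988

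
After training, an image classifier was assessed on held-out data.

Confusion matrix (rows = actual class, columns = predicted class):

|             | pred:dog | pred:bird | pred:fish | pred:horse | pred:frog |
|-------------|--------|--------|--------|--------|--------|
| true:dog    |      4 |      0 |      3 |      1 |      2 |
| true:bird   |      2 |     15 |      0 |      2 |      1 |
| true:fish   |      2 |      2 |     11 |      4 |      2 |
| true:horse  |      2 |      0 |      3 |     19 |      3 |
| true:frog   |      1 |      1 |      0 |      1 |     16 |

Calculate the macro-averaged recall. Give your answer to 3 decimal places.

0.644

Per-class recall (TP/(TP+FN)):
  dog: TP=4, FN=0+3+1+2=6 → 4/10 = 0.4000
  bird: TP=15, FN=2+0+2+1=5 → 15/20 = 0.7500
  fish: TP=11, FN=2+2+4+2=10 → 11/21 = 0.5238
  horse: TP=19, FN=2+0+3+3=8 → 19/27 = 0.7037
  frog: TP=16, FN=1+1+0+1=3 → 16/19 = 0.8421
Macro-recall = mean = (0.4000 + 0.7500 + 0.5238 + 0.7037 + 0.8421) / 5 = 0.644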